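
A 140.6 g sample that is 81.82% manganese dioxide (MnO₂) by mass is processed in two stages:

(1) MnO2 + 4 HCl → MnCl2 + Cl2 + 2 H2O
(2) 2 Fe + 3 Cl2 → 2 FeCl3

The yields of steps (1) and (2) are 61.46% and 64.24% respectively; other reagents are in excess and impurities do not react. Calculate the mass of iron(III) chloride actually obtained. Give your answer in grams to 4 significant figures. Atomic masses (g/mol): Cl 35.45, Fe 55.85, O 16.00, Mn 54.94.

Pure MnO2 = 140.6 × 0.8182 = 115.04 g.
M(MnO2) = 54.94 + 2(16.00) = 86.94 g/mol.
M(FeCl3) = 55.85 + 3(35.45) = 162.20 g/mol.
n(MnO2) = 115.04 / 86.94 = 1.3232 mol.
Step 1 (MnO2:Cl2 = 1:1): theoretical n(Cl2) = 1.3232 mol; at 61.46% yield, n(Cl2) = 0.81324 mol.
Step 2 (Cl2:FeCl3 = 3:2): theoretical n(FeCl3) = 0.54216 mol, so theoretical mass = 0.54216 × 162.20 = 87.938 g.
At 64.24% yield, actual mass of FeCl3 = 87.938 × 0.6424 = 56.491 g.

56.49 g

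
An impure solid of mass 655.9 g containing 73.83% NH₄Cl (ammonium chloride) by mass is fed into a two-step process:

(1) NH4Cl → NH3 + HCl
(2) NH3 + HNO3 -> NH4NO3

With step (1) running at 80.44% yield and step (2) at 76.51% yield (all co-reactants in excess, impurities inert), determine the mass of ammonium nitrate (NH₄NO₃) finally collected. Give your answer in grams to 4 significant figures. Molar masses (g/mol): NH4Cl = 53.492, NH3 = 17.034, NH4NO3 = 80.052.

Pure NH4Cl = 655.9 × 0.7383 = 484.25 g.
n(NH4Cl) = 484.25 / 53.492 = 9.0528 mol.
Step 1 (NH4Cl:NH3 = 1:1): theoretical n(NH3) = 9.0528 mol; at 80.44% yield, n(NH3) = 7.2821 mol.
Step 2 (NH3:NH4NO3 = 1:1): theoretical n(NH4NO3) = 7.2821 mol, so theoretical mass = 7.2821 × 80.052 = 582.94 g.
At 76.51% yield, actual mass of NH4NO3 = 582.94 × 0.7651 = 446.01 g.

446.0 g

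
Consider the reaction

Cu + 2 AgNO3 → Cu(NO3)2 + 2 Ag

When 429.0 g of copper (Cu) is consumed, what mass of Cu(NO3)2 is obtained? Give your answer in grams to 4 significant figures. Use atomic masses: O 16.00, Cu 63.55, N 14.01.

1266 g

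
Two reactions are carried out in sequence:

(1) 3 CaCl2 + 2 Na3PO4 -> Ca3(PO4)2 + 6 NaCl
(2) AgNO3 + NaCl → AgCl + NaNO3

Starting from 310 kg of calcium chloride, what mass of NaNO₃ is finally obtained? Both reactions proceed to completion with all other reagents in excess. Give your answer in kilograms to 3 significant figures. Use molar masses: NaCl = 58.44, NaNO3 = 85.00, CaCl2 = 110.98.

310 kg = 310000 g.
n(CaCl2) = 310000 / 110.98 = 2793 mol.
Step 1 gives a 3:6 ratio of CaCl2 to NaCl, so n(NaCl) = 5587 mol.
In step 2 the NaCl:NaNO3 ratio is 1:1, so n(NaNO3) = 5587 mol.
Mass of NaNO3 = 5587 × 85.00 = 474900 g = 475 kg.

475 kg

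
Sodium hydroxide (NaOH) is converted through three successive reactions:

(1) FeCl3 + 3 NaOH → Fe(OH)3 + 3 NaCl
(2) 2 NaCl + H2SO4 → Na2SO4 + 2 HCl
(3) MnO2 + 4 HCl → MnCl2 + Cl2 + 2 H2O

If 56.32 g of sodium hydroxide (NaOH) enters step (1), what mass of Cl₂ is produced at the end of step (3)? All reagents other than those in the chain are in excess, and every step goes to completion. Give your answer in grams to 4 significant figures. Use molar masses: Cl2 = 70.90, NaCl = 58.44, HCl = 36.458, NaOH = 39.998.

24.96 g

n(NaOH) = 56.32 / 39.998 = 1.4081 mol.
Reaction (1): NaOH→NaCl ratio 3:3 ⇒ n(NaCl) = 1.4081 mol.
Reaction (2): NaCl→HCl ratio 2:2 ⇒ n(HCl) = 1.4081 mol.
Reaction (3): HCl→Cl2 ratio 4:1 ⇒ n(Cl2) = 0.35202 mol.
Mass of Cl2 = 0.35202 × 70.90 = 24.958 g.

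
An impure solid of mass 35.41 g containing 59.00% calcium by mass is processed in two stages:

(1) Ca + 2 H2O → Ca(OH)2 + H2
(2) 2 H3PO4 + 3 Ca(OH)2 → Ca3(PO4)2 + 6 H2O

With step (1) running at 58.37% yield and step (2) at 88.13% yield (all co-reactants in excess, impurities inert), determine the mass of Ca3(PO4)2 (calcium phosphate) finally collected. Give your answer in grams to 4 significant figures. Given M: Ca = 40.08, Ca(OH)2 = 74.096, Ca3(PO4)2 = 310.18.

Pure Ca = 35.41 × 0.5900 = 20.892 g.
n(Ca) = 20.892 / 40.08 = 0.52125 mol.
Step 1 (Ca:Ca(OH)2 = 1:1): theoretical n(Ca(OH)2) = 0.52125 mol; at 58.37% yield, n(Ca(OH)2) = 0.30426 mol.
Step 2 (Ca(OH)2:Ca3(PO4)2 = 3:1): theoretical n(Ca3(PO4)2) = 0.10142 mol, so theoretical mass = 0.10142 × 310.18 = 31.458 g.
At 88.13% yield, actual mass of Ca3(PO4)2 = 31.458 × 0.8813 = 27.724 g.

27.72 g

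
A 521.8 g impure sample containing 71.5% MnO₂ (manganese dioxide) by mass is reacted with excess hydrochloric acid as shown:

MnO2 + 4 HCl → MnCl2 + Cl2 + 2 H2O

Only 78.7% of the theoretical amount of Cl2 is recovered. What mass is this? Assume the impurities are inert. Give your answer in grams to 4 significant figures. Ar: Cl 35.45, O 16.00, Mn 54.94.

Pure MnO2 available = 521.8 g × 0.715 = 373.09 g.
M(MnO2) = 54.94 + 2(16.00) = 86.94 g/mol.
M(Cl2) = 2(35.45) = 70.90 g/mol.
n(MnO2) = 373.09 g / 86.94 g/mol = 4.2913 mol.
From the equation the MnO2:Cl2 mole ratio is 1:1, so n(Cl2) = 4.2913 × 1/1 = 4.2913 mol.
Mass of Cl2 = 4.2913 mol × 70.90 g/mol = 304.25 g.
Actual mass collected = 304.25 g × 0.787 = 239.45 g.

239.4 g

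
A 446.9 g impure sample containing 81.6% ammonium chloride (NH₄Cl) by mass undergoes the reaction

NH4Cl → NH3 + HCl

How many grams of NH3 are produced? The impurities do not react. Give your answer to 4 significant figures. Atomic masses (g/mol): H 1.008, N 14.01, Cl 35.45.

Mass of pure NH4Cl = 446.9 g × 0.816 = 364.67 g.
M(NH4Cl) = 14.01 + 4(1.008) + 35.45 = 53.492 g/mol.
M(NH3) = 14.01 + 3(1.008) = 17.034 g/mol.
n(NH4Cl) = 364.67 g / 53.492 g/mol = 6.8173 mol.
From the equation the NH4Cl:NH3 mole ratio is 1:1, so n(NH3) = 6.8173 × 1/1 = 6.8173 mol.
Mass of NH3 = 6.8173 mol × 17.034 g/mol = 116.13 g.

116.1 g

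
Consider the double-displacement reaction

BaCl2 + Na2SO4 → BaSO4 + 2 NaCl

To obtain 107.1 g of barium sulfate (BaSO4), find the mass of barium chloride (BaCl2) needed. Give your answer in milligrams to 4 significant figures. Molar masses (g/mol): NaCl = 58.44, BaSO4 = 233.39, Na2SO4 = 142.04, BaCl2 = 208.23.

95550 mg

n(BaSO4) = 107.10 g / 233.39 g/mol = 0.45889 mol.
From the equation the BaSO4:BaCl2 mole ratio is 1:1, so n(BaCl2) = 0.45889 × 1/1 = 0.45889 mol.
Mass of BaCl2 = 0.45889 mol × 208.23 g/mol = 95.554 g.
Converting to mg: 95.554 g = 95550 mg.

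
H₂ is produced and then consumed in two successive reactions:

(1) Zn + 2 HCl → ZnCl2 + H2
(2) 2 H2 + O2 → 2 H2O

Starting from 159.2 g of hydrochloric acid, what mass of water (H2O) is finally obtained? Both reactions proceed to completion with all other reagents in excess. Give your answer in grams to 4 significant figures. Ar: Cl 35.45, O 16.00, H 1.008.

39.33 g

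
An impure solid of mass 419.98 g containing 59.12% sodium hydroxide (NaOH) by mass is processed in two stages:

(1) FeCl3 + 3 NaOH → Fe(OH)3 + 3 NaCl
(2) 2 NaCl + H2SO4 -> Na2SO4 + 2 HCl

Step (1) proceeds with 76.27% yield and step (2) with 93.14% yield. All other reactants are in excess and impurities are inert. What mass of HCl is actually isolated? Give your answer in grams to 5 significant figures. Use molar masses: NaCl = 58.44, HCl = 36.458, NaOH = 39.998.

Pure NaOH = 419.98 × 0.5912 = 248.292 g.
n(NaOH) = 248.292 / 39.998 = 6.20761 mol.
Step 1 (NaOH:NaCl = 3:3): theoretical n(NaCl) = 6.20761 mol; at 76.27% yield, n(NaCl) = 4.73455 mol.
Step 2 (NaCl:HCl = 2:2): theoretical n(HCl) = 4.73455 mol, so theoretical mass = 4.73455 × 36.458 = 172.612 g.
At 93.14% yield, actual mass of HCl = 172.612 × 0.9314 = 160.771 g.

160.77 g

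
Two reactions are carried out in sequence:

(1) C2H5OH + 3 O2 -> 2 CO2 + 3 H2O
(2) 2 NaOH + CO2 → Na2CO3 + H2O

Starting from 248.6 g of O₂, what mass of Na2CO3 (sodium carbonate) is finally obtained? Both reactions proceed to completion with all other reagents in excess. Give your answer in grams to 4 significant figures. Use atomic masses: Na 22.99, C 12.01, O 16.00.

548.9 g

M(O2) = 2(16.00) = 32.00 g/mol.
M(Na2CO3) = 2(22.99) + 12.01 + 3(16.00) = 105.99 g/mol.
n(O2) = 248.60 / 32.00 = 7.7687 mol.
Step 1 gives a 3:2 ratio of O2 to CO2, so n(CO2) = 5.1792 mol.
In step 2 the CO2:Na2CO3 ratio is 1:1, so n(Na2CO3) = 5.1792 mol.
Mass of Na2CO3 = 5.1792 × 105.99 = 548.94 g.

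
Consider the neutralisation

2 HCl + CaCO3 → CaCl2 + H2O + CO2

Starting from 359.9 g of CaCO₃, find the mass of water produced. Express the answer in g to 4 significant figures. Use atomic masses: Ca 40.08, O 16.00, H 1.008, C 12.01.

M(CaCO3) = 40.08 + 12.01 + 3(16.00) = 100.09 g/mol.
M(H2O) = 2(1.008) + 16.00 = 18.016 g/mol.
n(CaCO3) = 359.90 g / 100.09 g/mol = 3.5958 mol.
From the equation the CaCO3:H2O mole ratio is 1:1, so n(H2O) = 3.5958 × 1/1 = 3.5958 mol.
Mass of H2O = 3.5958 mol × 18.016 g/mol = 64.781 g.

64.78 g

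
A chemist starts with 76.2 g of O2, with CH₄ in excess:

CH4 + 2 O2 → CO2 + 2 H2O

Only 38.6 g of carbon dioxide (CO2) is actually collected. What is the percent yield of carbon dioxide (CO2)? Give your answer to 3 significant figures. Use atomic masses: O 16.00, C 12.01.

M(O2) = 2(16.00) = 32.00 g/mol.
M(CO2) = 12.01 + 2(16.00) = 44.01 g/mol.
n(O2) = 76.20 g / 32.00 g/mol = 2.381 mol.
From the equation the O2:CO2 mole ratio is 2:1, so n(CO2) = 2.381 × 1/2 = 1.191 mol.
Mass of CO2 = 1.191 mol × 44.01 g/mol = 52.40 g.
This is the theoretical yield. Percent yield = 38.6 g / 52.40 g × 100% = 73.66%.

73.7 %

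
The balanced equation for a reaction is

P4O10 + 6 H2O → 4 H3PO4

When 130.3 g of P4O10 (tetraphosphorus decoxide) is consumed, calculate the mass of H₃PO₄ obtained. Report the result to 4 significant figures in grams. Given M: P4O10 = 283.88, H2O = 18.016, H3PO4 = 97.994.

n(P4O10) = 130.30 g / 283.88 g/mol = 0.45900 mol.
From the equation the P4O10:H3PO4 mole ratio is 1:4, so n(H3PO4) = 0.45900 × 4/1 = 1.8360 mol.
Mass of H3PO4 = 1.8360 mol × 97.994 g/mol = 179.92 g.

179.9 g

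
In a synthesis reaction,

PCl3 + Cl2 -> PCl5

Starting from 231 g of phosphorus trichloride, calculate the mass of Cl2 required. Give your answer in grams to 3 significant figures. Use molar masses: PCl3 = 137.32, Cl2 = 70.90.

119 g

n(PCl3) = 231.0 g / 137.32 g/mol = 1.682 mol.
From the equation the PCl3:Cl2 mole ratio is 1:1, so n(Cl2) = 1.682 × 1/1 = 1.682 mol.
Mass of Cl2 = 1.682 mol × 70.90 g/mol = 119.3 g.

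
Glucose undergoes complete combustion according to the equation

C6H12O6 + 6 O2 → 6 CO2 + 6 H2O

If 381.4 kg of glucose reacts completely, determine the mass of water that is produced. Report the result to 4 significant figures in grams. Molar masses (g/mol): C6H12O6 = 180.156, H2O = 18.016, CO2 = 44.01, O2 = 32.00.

228800 g

Convert: 381.4 kg = 381400 g.
n(C6H12O6) = 381400 g / 180.156 g/mol = 2117.1 mol.
From the equation the C6H12O6:H2O mole ratio is 1:6, so n(H2O) = 2117.1 × 6/1 = 12702 mol.
Mass of H2O = 12702 mol × 18.016 g/mol = 228850 g.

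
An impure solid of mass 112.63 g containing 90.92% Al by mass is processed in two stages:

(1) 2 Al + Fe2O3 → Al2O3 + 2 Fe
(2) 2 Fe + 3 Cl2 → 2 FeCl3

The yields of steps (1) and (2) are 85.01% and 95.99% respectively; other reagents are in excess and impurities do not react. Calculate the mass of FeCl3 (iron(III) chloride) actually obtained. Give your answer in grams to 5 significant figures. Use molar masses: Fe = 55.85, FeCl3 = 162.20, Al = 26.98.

502.36 g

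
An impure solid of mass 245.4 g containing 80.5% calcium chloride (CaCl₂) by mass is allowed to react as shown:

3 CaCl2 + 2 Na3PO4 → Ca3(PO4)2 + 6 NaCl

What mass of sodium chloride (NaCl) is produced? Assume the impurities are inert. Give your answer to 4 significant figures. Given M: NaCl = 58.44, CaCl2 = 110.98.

Mass of pure CaCl2 = 245.4 g × 0.805 = 197.55 g.
n(CaCl2) = 197.55 g / 110.98 g/mol = 1.7800 mol.
From the equation the CaCl2:NaCl mole ratio is 3:6, so n(NaCl) = 1.7800 × 6/3 = 3.5600 mol.
Mass of NaCl = 3.5600 mol × 58.44 g/mol = 208.05 g.

208.0 g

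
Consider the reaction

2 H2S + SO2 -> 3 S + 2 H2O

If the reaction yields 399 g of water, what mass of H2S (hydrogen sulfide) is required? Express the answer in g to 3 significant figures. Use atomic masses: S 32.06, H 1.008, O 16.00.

755 g

M(H2O) = 2(1.008) + 16.00 = 18.016 g/mol.
M(H2S) = 2(1.008) + 32.06 = 34.076 g/mol.
n(H2O) = 399.0 g / 18.016 g/mol = 22.15 mol.
From the equation the H2O:H2S mole ratio is 2:2, so n(H2S) = 22.15 × 2/2 = 22.15 mol.
Mass of H2S = 22.15 mol × 34.076 g/mol = 754.7 g.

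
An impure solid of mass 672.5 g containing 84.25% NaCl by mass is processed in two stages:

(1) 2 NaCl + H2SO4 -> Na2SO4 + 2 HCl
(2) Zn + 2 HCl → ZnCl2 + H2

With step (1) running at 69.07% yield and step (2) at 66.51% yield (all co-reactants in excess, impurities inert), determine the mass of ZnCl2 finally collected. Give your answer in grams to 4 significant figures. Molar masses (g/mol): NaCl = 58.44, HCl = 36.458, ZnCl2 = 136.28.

303.5 g

Pure NaCl = 672.5 × 0.8425 = 566.58 g.
n(NaCl) = 566.58 / 58.44 = 9.6951 mol.
Step 1 (NaCl:HCl = 2:2): theoretical n(HCl) = 9.6951 mol; at 69.07% yield, n(HCl) = 6.6964 mol.
Step 2 (HCl:ZnCl2 = 2:1): theoretical n(ZnCl2) = 3.3482 mol, so theoretical mass = 3.3482 × 136.28 = 456.29 g.
At 66.51% yield, actual mass of ZnCl2 = 456.29 × 0.6651 = 303.48 g.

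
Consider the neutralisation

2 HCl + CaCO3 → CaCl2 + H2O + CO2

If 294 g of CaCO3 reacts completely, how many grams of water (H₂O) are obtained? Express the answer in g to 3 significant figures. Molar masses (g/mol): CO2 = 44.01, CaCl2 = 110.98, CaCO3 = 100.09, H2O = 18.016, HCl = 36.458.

52.9 g

n(CaCO3) = 294.0 g / 100.09 g/mol = 2.937 mol.
From the equation the CaCO3:H2O mole ratio is 1:1, so n(H2O) = 2.937 × 1/1 = 2.937 mol.
Mass of H2O = 2.937 mol × 18.016 g/mol = 52.92 g.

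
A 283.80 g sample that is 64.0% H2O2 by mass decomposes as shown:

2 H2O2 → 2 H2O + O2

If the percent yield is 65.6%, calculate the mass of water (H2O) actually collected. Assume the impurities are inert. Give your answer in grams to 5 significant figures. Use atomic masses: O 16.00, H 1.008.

Pure H2O2 available = 283.80 g × 0.640 = 181.632 g.
M(H2O2) = 2(1.008) + 2(16.00) = 34.016 g/mol.
M(H2O) = 2(1.008) + 16.00 = 18.016 g/mol.
n(H2O2) = 181.632 g / 34.016 g/mol = 5.33960 mol.
From the equation the H2O2:H2O mole ratio is 2:2, so n(H2O) = 5.33960 × 2/2 = 5.33960 mol.
Mass of H2O = 5.33960 mol × 18.016 g/mol = 96.1983 g.
Actual mass collected = 96.1983 g × 0.656 = 63.1061 g.

63.106 g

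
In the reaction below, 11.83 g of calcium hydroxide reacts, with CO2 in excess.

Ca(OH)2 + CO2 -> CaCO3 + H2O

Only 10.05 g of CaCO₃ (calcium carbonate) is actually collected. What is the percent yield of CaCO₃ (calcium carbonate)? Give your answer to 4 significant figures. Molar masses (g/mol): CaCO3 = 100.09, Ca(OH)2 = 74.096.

62.89 %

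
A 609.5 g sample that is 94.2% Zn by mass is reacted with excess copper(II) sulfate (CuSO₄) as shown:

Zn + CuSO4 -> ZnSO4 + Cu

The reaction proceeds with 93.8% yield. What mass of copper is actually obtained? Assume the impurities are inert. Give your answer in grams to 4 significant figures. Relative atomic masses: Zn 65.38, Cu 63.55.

523.5 g

Pure Zn available = 609.5 g × 0.942 = 574.15 g.
M(Zn) = 65.38 g/mol.
M(Cu) = 63.55 g/mol.
n(Zn) = 574.15 g / 65.38 g/mol = 8.7817 mol.
From the equation the Zn:Cu mole ratio is 1:1, so n(Cu) = 8.7817 × 1/1 = 8.7817 mol.
Mass of Cu = 8.7817 mol × 63.55 g/mol = 558.08 g.
Actual mass collected = 558.08 g × 0.938 = 523.48 g.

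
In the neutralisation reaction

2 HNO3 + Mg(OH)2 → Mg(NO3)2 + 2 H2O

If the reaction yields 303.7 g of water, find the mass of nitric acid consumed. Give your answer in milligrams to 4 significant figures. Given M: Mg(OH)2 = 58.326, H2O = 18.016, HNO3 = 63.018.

1062000 mg

n(H2O) = 303.70 g / 18.016 g/mol = 16.857 mol.
From the equation the H2O:HNO3 mole ratio is 2:2, so n(HNO3) = 16.857 × 2/2 = 16.857 mol.
Mass of HNO3 = 16.857 mol × 63.018 g/mol = 1062.3 g.
Converting to mg: 1062.3 g = 1062000 mg.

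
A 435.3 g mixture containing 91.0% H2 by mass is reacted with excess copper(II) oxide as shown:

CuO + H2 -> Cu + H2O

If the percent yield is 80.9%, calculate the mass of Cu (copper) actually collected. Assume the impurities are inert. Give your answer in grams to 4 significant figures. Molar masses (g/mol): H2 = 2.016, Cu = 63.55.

Pure H2 available = 435.3 g × 0.910 = 396.12 g.
n(H2) = 396.12 g / 2.016 g/mol = 196.49 mol.
From the equation the H2:Cu mole ratio is 1:1, so n(Cu) = 196.49 × 1/1 = 196.49 mol.
Mass of Cu = 196.49 mol × 63.55 g/mol = 12487 g.
Actual mass collected = 12487 g × 0.809 = 10102 g.

10100 g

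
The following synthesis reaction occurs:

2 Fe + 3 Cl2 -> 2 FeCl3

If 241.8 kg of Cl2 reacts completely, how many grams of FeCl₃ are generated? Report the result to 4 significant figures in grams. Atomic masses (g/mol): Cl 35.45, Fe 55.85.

M(Cl2) = 2(35.45) = 70.90 g/mol.
M(FeCl3) = 55.85 + 3(35.45) = 162.20 g/mol.
Convert: 241.8 kg = 241800 g.
n(Cl2) = 241800 g / 70.90 g/mol = 3410.4 mol.
From the equation the Cl2:FeCl3 mole ratio is 3:2, so n(FeCl3) = 3410.4 × 2/3 = 2273.6 mol.
Mass of FeCl3 = 2273.6 mol × 162.20 g/mol = 368780 g.

368800 g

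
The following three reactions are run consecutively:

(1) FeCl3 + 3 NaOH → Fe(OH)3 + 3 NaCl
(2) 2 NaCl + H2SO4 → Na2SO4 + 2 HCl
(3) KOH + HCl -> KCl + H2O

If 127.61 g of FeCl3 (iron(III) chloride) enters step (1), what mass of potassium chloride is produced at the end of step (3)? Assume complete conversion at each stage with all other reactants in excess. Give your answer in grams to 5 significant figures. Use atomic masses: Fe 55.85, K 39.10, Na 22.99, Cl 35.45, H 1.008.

M(FeCl3) = 55.85 + 3(35.45) = 162.20 g/mol.
M(KCl) = 39.10 + 35.45 = 74.55 g/mol.
n(FeCl3) = 127.61 / 162.20 = 0.786745 mol.
Reaction (1): FeCl3→NaCl ratio 1:3 ⇒ n(NaCl) = 2.36023 mol.
Reaction (2): NaCl→HCl ratio 2:2 ⇒ n(HCl) = 2.36023 mol.
Reaction (3): HCl→KCl ratio 1:1 ⇒ n(KCl) = 2.36023 mol.
Mass of KCl = 2.36023 × 74.55 = 175.955 g.

175.96 g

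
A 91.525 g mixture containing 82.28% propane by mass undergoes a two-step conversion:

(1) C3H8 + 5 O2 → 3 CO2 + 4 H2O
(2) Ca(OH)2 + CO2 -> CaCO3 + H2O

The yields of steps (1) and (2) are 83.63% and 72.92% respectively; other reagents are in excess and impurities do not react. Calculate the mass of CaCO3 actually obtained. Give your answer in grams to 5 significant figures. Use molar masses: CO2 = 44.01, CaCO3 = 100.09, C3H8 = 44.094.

312.73 g

Pure C3H8 = 91.525 × 0.8228 = 75.3068 g.
n(C3H8) = 75.3068 / 44.094 = 1.70787 mol.
Step 1 (C3H8:CO2 = 1:3): theoretical n(CO2) = 5.12361 mol; at 83.63% yield, n(CO2) = 4.28487 mol.
Step 2 (CO2:CaCO3 = 1:1): theoretical n(CaCO3) = 4.28487 mol, so theoretical mass = 4.28487 × 100.09 = 428.873 g.
At 72.92% yield, actual mass of CaCO3 = 428.873 × 0.7292 = 312.734 g.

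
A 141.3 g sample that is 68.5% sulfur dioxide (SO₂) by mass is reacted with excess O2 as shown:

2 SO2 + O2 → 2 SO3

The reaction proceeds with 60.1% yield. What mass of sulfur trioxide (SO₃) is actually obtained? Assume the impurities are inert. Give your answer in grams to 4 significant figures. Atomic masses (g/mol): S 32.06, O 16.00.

72.70 g

Pure SO2 available = 141.3 g × 0.685 = 96.791 g.
M(SO2) = 32.06 + 2(16.00) = 64.06 g/mol.
M(SO3) = 32.06 + 3(16.00) = 80.06 g/mol.
n(SO2) = 96.791 g / 64.06 g/mol = 1.5109 mol.
From the equation the SO2:SO3 mole ratio is 2:2, so n(SO3) = 1.5109 × 2/2 = 1.5109 mol.
Mass of SO3 = 1.5109 mol × 80.06 g/mol = 120.97 g.
Actual mass collected = 120.97 g × 0.601 = 72.700 g.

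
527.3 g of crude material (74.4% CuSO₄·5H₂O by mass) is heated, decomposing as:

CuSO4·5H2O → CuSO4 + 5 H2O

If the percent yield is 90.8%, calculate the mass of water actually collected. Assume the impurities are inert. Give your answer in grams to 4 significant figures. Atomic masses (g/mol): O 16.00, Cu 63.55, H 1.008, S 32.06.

128.5 g

Pure CuSO4·5H2O available = 527.3 g × 0.744 = 392.31 g.
M(CuSO4·5H2O) = 63.55 + 32.06 + 9(16.00) + 10(1.008) = 249.69 g/mol.
M(H2O) = 2(1.008) + 16.00 = 18.016 g/mol.
n(CuSO4·5H2O) = 392.31 g / 249.69 g/mol = 1.5712 mol.
From the equation the CuSO4·5H2O:H2O mole ratio is 1:5, so n(H2O) = 1.5712 × 5/1 = 7.8560 mol.
Mass of H2O = 7.8560 mol × 18.016 g/mol = 141.53 g.
Actual mass collected = 141.53 g × 0.908 = 128.51 g.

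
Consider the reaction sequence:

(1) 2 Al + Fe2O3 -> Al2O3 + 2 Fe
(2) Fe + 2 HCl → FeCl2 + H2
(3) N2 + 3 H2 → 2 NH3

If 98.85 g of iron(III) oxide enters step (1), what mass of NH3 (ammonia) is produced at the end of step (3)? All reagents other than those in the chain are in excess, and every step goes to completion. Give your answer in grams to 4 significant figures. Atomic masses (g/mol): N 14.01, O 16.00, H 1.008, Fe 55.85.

14.06 g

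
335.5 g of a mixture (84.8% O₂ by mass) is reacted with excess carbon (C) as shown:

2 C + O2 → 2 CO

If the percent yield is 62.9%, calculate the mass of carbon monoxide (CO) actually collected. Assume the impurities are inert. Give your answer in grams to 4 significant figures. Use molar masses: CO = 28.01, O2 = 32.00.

313.3 g

Pure O2 available = 335.5 g × 0.848 = 284.50 g.
n(O2) = 284.50 g / 32.00 g/mol = 8.8907 mol.
From the equation the O2:CO mole ratio is 1:2, so n(CO) = 8.8907 × 2/1 = 17.781 mol.
Mass of CO = 17.781 mol × 28.01 g/mol = 498.06 g.
Actual mass collected = 498.06 g × 0.629 = 313.28 g.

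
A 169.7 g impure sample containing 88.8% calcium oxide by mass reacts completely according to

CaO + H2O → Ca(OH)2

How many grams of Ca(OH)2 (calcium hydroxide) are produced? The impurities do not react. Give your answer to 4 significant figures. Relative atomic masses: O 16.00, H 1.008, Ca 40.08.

Mass of pure CaO = 169.7 g × 0.888 = 150.69 g.
M(CaO) = 40.08 + 16.00 = 56.08 g/mol.
M(Ca(OH)2) = 40.08 + 2(16.00) + 2(1.008) = 74.096 g/mol.
n(CaO) = 150.69 g / 56.08 g/mol = 2.6871 mol.
From the equation the CaO:Ca(OH)2 mole ratio is 1:1, so n(Ca(OH)2) = 2.6871 × 1/1 = 2.6871 mol.
Mass of Ca(OH)2 = 2.6871 mol × 74.096 g/mol = 199.10 g.

199.1 g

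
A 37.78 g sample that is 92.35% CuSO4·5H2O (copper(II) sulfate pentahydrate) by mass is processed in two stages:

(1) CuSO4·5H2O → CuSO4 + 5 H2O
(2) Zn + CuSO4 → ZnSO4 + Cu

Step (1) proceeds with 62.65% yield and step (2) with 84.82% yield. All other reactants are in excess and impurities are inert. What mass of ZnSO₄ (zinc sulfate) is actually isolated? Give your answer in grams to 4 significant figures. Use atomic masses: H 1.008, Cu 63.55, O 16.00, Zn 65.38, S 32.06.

Pure CuSO4·5H2O = 37.78 × 0.9235 = 34.890 g.
M(CuSO4·5H2O) = 63.55 + 32.06 + 9(16.00) + 10(1.008) = 249.69 g/mol.
M(ZnSO4) = 65.38 + 32.06 + 4(16.00) = 161.44 g/mol.
n(CuSO4·5H2O) = 34.890 / 249.69 = 0.13973 mol.
Step 1 (CuSO4·5H2O:CuSO4 = 1:1): theoretical n(CuSO4) = 0.13973 mol; at 62.65% yield, n(CuSO4) = 0.087542 mol.
Step 2 (CuSO4:ZnSO4 = 1:1): theoretical n(ZnSO4) = 0.087542 mol, so theoretical mass = 0.087542 × 161.44 = 14.133 g.
At 84.82% yield, actual mass of ZnSO4 = 14.133 × 0.8482 = 11.987 g.

11.99 g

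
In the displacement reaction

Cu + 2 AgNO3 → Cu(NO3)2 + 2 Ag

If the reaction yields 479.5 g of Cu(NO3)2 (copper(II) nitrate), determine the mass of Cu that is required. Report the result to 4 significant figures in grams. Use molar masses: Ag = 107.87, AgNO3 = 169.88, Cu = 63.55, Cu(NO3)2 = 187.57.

n(Cu(NO3)2) = 479.50 g / 187.57 g/mol = 2.5564 mol.
From the equation the Cu(NO3)2:Cu mole ratio is 1:1, so n(Cu) = 2.5564 × 1/1 = 2.5564 mol.
Mass of Cu = 2.5564 mol × 63.55 g/mol = 162.46 g.

162.5 g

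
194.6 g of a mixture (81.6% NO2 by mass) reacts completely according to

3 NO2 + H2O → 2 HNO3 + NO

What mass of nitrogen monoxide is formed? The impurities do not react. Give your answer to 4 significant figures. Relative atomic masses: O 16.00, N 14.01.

34.52 g

Mass of pure NO2 = 194.6 g × 0.816 = 158.79 g.
M(NO2) = 14.01 + 2(16.00) = 46.01 g/mol.
M(NO) = 14.01 + 16.00 = 30.01 g/mol.
n(NO2) = 158.79 g / 46.01 g/mol = 3.4513 mol.
From the equation the NO2:NO mole ratio is 3:1, so n(NO) = 3.4513 × 1/3 = 1.1504 mol.
Mass of NO = 1.1504 mol × 30.01 g/mol = 34.524 g.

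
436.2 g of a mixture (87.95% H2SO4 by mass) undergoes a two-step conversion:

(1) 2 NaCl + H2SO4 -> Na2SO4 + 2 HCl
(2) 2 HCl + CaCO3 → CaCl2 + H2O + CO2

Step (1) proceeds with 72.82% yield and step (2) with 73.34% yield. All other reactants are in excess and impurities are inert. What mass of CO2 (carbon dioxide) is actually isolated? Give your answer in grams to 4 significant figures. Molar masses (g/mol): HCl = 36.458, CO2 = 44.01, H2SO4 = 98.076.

Pure H2SO4 = 436.2 × 0.8795 = 383.64 g.
n(H2SO4) = 383.64 / 98.076 = 3.9116 mol.
Step 1 (H2SO4:HCl = 1:2): theoretical n(HCl) = 7.8233 mol; at 72.82% yield, n(HCl) = 5.6969 mol.
Step 2 (HCl:CO2 = 2:1): theoretical n(CO2) = 2.8485 mol, so theoretical mass = 2.8485 × 44.01 = 125.36 g.
At 73.34% yield, actual mass of CO2 = 125.36 × 0.7334 = 91.939 g.

91.94 g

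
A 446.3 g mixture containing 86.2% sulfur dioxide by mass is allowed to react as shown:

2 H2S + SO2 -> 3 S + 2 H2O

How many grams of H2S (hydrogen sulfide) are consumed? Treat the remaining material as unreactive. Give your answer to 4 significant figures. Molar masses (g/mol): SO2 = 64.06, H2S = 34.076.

Mass of pure SO2 = 446.3 g × 0.862 = 384.71 g.
n(SO2) = 384.71 g / 64.06 g/mol = 6.0055 mol.
From the equation the SO2:H2S mole ratio is 1:2, so n(H2S) = 6.0055 × 2/1 = 12.011 mol.
Mass of H2S = 12.011 mol × 34.076 g/mol = 409.28 g.

409.3 g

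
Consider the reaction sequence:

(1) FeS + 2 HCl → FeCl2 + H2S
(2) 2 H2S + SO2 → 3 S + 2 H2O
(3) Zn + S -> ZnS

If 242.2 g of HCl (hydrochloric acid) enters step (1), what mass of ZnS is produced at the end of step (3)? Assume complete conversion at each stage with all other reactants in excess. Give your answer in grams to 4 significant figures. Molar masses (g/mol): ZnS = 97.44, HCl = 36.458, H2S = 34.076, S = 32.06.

485.5 g

n(HCl) = 242.2 / 36.458 = 6.6433 mol.
Reaction (1): HCl→H2S ratio 2:1 ⇒ n(H2S) = 3.3216 mol.
Reaction (2): H2S→S ratio 2:3 ⇒ n(S) = 4.9824 mol.
Reaction (3): S→ZnS ratio 1:1 ⇒ n(ZnS) = 4.9824 mol.
Mass of ZnS = 4.9824 × 97.44 = 485.49 g.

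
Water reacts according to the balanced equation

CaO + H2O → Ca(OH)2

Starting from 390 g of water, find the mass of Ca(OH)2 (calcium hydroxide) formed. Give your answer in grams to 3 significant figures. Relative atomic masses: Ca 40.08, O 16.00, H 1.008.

M(H2O) = 2(1.008) + 16.00 = 18.016 g/mol.
M(Ca(OH)2) = 40.08 + 2(16.00) + 2(1.008) = 74.096 g/mol.
n(H2O) = 390.0 g / 18.016 g/mol = 21.65 mol.
From the equation the H2O:Ca(OH)2 mole ratio is 1:1, so n(Ca(OH)2) = 21.65 × 1/1 = 21.65 mol.
Mass of Ca(OH)2 = 21.65 mol × 74.096 g/mol = 1604 g.

1600 g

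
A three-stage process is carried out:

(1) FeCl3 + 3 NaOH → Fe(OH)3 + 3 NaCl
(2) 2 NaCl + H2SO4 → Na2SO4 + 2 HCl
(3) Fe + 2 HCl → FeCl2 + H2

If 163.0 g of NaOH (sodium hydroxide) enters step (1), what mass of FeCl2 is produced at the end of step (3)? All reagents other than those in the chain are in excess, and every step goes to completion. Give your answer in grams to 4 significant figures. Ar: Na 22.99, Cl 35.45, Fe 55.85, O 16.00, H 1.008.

258.3 g

M(NaOH) = 22.99 + 16.00 + 1.008 = 39.998 g/mol.
M(FeCl2) = 55.85 + 2(35.45) = 126.75 g/mol.
n(NaOH) = 163.0 / 39.998 = 4.0752 mol.
Reaction (1): NaOH→NaCl ratio 3:3 ⇒ n(NaCl) = 4.0752 mol.
Reaction (2): NaCl→HCl ratio 2:2 ⇒ n(HCl) = 4.0752 mol.
Reaction (3): HCl→FeCl2 ratio 2:1 ⇒ n(FeCl2) = 2.0376 mol.
Mass of FeCl2 = 2.0376 × 126.75 = 258.27 g.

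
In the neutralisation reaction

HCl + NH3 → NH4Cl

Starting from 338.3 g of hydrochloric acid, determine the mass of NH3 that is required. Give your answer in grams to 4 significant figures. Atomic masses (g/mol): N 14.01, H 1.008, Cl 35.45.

M(HCl) = 1.008 + 35.45 = 36.458 g/mol.
M(NH3) = 14.01 + 3(1.008) = 17.034 g/mol.
n(HCl) = 338.30 g / 36.458 g/mol = 9.2792 mol.
From the equation the HCl:NH3 mole ratio is 1:1, so n(NH3) = 9.2792 × 1/1 = 9.2792 mol.
Mass of NH3 = 9.2792 mol × 17.034 g/mol = 158.06 g.

158.1 g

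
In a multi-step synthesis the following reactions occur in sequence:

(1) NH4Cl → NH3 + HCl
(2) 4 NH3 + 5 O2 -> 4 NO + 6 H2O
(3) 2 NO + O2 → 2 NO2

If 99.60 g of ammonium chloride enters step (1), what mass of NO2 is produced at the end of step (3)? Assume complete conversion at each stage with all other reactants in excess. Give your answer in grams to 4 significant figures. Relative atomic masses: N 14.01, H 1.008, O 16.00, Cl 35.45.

85.67 g

M(NH4Cl) = 14.01 + 4(1.008) + 35.45 = 53.492 g/mol.
M(NO2) = 14.01 + 2(16.00) = 46.01 g/mol.
n(NH4Cl) = 99.60 / 53.492 = 1.8620 mol.
Reaction (1): NH4Cl→NH3 ratio 1:1 ⇒ n(NH3) = 1.8620 mol.
Reaction (2): NH3→NO ratio 4:4 ⇒ n(NO) = 1.8620 mol.
Reaction (3): NO→NO2 ratio 2:2 ⇒ n(NO2) = 1.8620 mol.
Mass of NO2 = 1.8620 × 46.01 = 85.669 g.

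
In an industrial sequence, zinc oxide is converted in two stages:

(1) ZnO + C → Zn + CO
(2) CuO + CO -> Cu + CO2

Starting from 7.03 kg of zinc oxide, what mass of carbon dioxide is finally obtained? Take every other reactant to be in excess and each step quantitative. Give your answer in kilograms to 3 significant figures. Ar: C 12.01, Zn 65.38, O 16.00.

3.80 kg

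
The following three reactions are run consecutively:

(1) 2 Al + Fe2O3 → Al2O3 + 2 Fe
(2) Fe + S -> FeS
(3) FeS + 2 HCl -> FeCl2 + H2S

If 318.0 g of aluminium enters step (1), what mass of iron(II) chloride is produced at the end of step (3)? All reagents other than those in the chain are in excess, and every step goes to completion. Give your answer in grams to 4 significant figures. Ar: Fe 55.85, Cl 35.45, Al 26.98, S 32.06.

M(Al) = 26.98 g/mol.
M(FeCl2) = 55.85 + 2(35.45) = 126.75 g/mol.
n(Al) = 318.0 / 26.98 = 11.787 mol.
Reaction (1): Al→Fe ratio 2:2 ⇒ n(Fe) = 11.787 mol.
Reaction (2): Fe→FeS ratio 1:1 ⇒ n(FeS) = 11.787 mol.
Reaction (3): FeS→FeCl2 ratio 1:1 ⇒ n(FeCl2) = 11.787 mol.
Mass of FeCl2 = 11.787 × 126.75 = 1493.9 g.

1494 g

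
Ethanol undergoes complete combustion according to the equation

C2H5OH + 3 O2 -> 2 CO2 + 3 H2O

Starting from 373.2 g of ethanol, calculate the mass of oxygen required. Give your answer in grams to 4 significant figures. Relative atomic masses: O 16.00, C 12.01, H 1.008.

777.7 g

M(C2H5OH) = 2(12.01) + 6(1.008) + 16.00 = 46.068 g/mol.
M(O2) = 2(16.00) = 32.00 g/mol.
n(C2H5OH) = 373.20 g / 46.068 g/mol = 8.1011 mol.
From the equation the C2H5OH:O2 mole ratio is 1:3, so n(O2) = 8.1011 × 3/1 = 24.303 mol.
Mass of O2 = 24.303 mol × 32.00 g/mol = 777.70 g.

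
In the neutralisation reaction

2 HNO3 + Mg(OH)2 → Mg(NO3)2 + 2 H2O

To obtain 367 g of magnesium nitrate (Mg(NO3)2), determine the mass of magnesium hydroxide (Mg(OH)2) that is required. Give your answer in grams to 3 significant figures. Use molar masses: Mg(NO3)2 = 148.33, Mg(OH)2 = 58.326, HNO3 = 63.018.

n(Mg(NO3)2) = 367.0 g / 148.33 g/mol = 2.474 mol.
From the equation the Mg(NO3)2:Mg(OH)2 mole ratio is 1:1, so n(Mg(OH)2) = 2.474 × 1/1 = 2.474 mol.
Mass of Mg(OH)2 = 2.474 mol × 58.326 g/mol = 144.3 g.

144 g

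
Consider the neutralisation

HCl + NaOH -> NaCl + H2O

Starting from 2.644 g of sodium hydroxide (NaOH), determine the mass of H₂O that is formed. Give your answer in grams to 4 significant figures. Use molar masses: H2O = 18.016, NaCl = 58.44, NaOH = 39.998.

n(NaOH) = 2.6440 g / 39.998 g/mol = 0.066103 mol.
From the equation the NaOH:H2O mole ratio is 1:1, so n(H2O) = 0.066103 × 1/1 = 0.066103 mol.
Mass of H2O = 0.066103 mol × 18.016 g/mol = 1.1909 g.

1.191 g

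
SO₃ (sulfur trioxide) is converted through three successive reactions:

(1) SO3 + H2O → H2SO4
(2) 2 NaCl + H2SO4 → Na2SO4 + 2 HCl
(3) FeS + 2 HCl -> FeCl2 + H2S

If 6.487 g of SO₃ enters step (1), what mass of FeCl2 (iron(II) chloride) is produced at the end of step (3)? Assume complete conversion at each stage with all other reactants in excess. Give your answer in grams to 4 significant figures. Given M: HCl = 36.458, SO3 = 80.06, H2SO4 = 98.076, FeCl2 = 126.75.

10.27 g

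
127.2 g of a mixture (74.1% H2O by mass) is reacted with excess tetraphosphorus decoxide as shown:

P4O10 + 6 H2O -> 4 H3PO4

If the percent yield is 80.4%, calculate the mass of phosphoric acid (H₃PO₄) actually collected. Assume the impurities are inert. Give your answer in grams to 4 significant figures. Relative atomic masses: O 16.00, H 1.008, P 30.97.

Pure H2O available = 127.2 g × 0.741 = 94.255 g.
M(H2O) = 2(1.008) + 16.00 = 18.016 g/mol.
M(H3PO4) = 3(1.008) + 30.97 + 4(16.00) = 97.994 g/mol.
n(H2O) = 94.255 g / 18.016 g/mol = 5.2317 mol.
From the equation the H2O:H3PO4 mole ratio is 6:4, so n(H3PO4) = 5.2317 × 4/6 = 3.4878 mol.
Mass of H3PO4 = 3.4878 mol × 97.994 g/mol = 341.79 g.
Actual mass collected = 341.79 g × 0.804 = 274.80 g.

274.8 g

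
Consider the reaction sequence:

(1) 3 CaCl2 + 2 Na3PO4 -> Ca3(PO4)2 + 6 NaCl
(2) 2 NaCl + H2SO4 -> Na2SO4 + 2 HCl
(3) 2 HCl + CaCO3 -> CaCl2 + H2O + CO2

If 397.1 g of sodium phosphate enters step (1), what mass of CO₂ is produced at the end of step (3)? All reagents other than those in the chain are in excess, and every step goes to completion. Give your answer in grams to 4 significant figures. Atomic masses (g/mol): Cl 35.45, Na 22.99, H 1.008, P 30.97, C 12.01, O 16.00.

M(Na3PO4) = 3(22.99) + 30.97 + 4(16.00) = 163.94 g/mol.
M(CO2) = 12.01 + 2(16.00) = 44.01 g/mol.
n(Na3PO4) = 397.1 / 163.94 = 2.4222 mol.
Reaction (1): Na3PO4→NaCl ratio 2:6 ⇒ n(NaCl) = 7.2667 mol.
Reaction (2): NaCl→HCl ratio 2:2 ⇒ n(HCl) = 7.2667 mol.
Reaction (3): HCl→CO2 ratio 2:1 ⇒ n(CO2) = 3.6333 mol.
Mass of CO2 = 3.6333 × 44.01 = 159.90 g.

159.9 g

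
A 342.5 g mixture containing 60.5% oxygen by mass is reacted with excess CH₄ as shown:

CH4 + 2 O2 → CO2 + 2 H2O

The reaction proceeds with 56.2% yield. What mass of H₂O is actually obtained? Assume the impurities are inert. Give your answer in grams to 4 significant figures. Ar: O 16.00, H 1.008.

Pure O2 available = 342.5 g × 0.605 = 207.21 g.
M(O2) = 2(16.00) = 32.00 g/mol.
M(H2O) = 2(1.008) + 16.00 = 18.016 g/mol.
n(O2) = 207.21 g / 32.00 g/mol = 6.4754 mol.
From the equation the O2:H2O mole ratio is 2:2, so n(H2O) = 6.4754 × 2/2 = 6.4754 mol.
Mass of H2O = 6.4754 mol × 18.016 g/mol = 116.66 g.
Actual mass collected = 116.66 g × 0.562 = 65.563 g.

65.56 g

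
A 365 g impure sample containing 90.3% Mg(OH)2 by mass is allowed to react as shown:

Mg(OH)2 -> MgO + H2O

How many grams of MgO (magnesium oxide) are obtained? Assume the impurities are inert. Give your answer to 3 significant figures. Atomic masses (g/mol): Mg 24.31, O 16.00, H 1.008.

228 g

Mass of pure Mg(OH)2 = 365 g × 0.903 = 329.6 g.
M(Mg(OH)2) = 24.31 + 2(16.00) + 2(1.008) = 58.326 g/mol.
M(MgO) = 24.31 + 16.00 = 40.31 g/mol.
n(Mg(OH)2) = 329.6 g / 58.326 g/mol = 5.651 mol.
From the equation the Mg(OH)2:MgO mole ratio is 1:1, so n(MgO) = 5.651 × 1/1 = 5.651 mol.
Mass of MgO = 5.651 mol × 40.31 g/mol = 227.8 g.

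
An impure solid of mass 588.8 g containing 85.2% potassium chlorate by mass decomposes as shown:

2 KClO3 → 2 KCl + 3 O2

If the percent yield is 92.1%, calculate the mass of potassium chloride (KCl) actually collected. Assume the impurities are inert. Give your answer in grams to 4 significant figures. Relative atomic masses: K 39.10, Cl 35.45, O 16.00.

Pure KClO3 available = 588.8 g × 0.852 = 501.66 g.
M(KClO3) = 39.10 + 35.45 + 3(16.00) = 122.55 g/mol.
M(KCl) = 39.10 + 35.45 = 74.55 g/mol.
n(KClO3) = 501.66 g / 122.55 g/mol = 4.0935 mol.
From the equation the KClO3:KCl mole ratio is 2:2, so n(KCl) = 4.0935 × 2/2 = 4.0935 mol.
Mass of KCl = 4.0935 mol × 74.55 g/mol = 305.17 g.
Actual mass collected = 305.17 g × 0.921 = 281.06 g.

281.1 g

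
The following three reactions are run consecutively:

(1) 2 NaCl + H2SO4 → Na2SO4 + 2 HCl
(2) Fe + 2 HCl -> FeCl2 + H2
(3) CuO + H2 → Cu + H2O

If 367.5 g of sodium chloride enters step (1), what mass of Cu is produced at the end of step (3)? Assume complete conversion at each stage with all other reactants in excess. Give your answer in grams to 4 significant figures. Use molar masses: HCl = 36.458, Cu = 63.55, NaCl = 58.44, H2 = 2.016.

n(NaCl) = 367.5 / 58.44 = 6.2885 mol.
Reaction (1): NaCl→HCl ratio 2:2 ⇒ n(HCl) = 6.2885 mol.
Reaction (2): HCl→H2 ratio 2:1 ⇒ n(H2) = 3.1443 mol.
Reaction (3): H2→Cu ratio 1:1 ⇒ n(Cu) = 3.1443 mol.
Mass of Cu = 3.1443 × 63.55 = 199.82 g.

199.8 g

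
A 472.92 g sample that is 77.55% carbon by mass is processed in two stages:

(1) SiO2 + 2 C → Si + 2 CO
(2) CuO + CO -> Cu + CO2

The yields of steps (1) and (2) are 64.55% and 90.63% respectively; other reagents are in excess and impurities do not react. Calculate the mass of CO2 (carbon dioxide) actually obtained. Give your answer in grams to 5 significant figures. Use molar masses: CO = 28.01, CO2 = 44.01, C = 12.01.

786.22 g

Pure C = 472.92 × 0.7755 = 366.749 g.
n(C) = 366.749 / 12.01 = 30.5370 mol.
Step 1 (C:CO = 2:2): theoretical n(CO) = 30.5370 mol; at 64.55% yield, n(CO) = 19.7116 mol.
Step 2 (CO:CO2 = 1:1): theoretical n(CO2) = 19.7116 mol, so theoretical mass = 19.7116 × 44.01 = 867.509 g.
At 90.63% yield, actual mass of CO2 = 867.509 × 0.9063 = 786.224 g.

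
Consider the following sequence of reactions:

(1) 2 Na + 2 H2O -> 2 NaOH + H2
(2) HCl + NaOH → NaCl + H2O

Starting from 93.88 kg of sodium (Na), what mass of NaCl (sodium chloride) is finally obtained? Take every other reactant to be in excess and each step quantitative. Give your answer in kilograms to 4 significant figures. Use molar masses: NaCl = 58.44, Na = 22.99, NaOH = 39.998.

93.88 kg = 93880 g.
n(Na) = 93880 / 22.99 = 4083.5 mol.
Step 1 gives a 2:2 ratio of Na to NaOH, so n(NaOH) = 4083.5 mol.
In step 2 the NaOH:NaCl ratio is 1:1, so n(NaCl) = 4083.5 mol.
Mass of NaCl = 4083.5 × 58.44 = 238640 g = 238.6 kg.

238.6 kg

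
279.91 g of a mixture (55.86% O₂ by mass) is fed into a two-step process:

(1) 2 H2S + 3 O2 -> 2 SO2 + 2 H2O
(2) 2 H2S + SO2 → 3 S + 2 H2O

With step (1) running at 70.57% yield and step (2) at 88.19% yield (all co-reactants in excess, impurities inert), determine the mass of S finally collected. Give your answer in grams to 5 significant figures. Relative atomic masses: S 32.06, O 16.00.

194.99 g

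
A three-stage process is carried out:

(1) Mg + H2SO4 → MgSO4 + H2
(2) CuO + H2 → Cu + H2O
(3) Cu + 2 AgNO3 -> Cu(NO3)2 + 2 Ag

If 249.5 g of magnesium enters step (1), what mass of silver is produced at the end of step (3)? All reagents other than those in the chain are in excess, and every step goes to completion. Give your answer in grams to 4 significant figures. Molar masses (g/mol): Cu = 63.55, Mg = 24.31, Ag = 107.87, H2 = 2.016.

n(Mg) = 249.5 / 24.31 = 10.263 mol.
Reaction (1): Mg→H2 ratio 1:1 ⇒ n(H2) = 10.263 mol.
Reaction (2): H2→Cu ratio 1:1 ⇒ n(Cu) = 10.263 mol.
Reaction (3): Cu→Ag ratio 1:2 ⇒ n(Ag) = 20.527 mol.
Mass of Ag = 20.527 × 107.87 = 2214.2 g.

2214 g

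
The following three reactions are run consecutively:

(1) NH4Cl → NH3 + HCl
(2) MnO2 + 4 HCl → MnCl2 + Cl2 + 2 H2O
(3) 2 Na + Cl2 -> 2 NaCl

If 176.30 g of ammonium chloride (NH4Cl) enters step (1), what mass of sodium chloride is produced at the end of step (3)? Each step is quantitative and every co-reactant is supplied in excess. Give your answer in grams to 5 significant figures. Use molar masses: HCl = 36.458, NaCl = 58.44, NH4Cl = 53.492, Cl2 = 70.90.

n(NH4Cl) = 176.30 / 53.492 = 3.29582 mol.
Reaction (1): NH4Cl→HCl ratio 1:1 ⇒ n(HCl) = 3.29582 mol.
Reaction (2): HCl→Cl2 ratio 4:1 ⇒ n(Cl2) = 0.823955 mol.
Reaction (3): Cl2→NaCl ratio 1:2 ⇒ n(NaCl) = 1.64791 mol.
Mass of NaCl = 1.64791 × 58.44 = 96.3039 g.

96.304 g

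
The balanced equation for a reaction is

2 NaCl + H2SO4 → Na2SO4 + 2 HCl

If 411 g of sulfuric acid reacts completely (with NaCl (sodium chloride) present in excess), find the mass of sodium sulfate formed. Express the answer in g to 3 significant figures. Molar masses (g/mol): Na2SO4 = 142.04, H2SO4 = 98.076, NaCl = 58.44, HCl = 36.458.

595 g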